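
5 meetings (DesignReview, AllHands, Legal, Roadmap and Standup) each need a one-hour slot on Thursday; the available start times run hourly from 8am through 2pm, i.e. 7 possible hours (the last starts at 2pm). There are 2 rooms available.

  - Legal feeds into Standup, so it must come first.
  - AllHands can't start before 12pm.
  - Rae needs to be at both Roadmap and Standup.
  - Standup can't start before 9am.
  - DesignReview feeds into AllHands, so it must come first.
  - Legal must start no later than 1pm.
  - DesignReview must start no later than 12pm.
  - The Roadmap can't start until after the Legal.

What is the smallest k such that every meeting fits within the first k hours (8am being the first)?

The precedence chain requires at least 2 distinct hours.
With at most 2 per hour and 5 meetings, at least 3 hours are needed.
AllHands can't be placed before 12pm — that is hour 5 counting from 8am — so the schedule must run through at least 5 hours.
5 works (last occupied hour: 12pm): for example AllHands=12pm, Standup=9am, DesignReview=8am, Legal=8am, Roadmap=10am.

5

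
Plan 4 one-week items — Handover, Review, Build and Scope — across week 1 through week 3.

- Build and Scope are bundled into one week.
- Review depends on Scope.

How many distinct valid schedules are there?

Splitting on Handover: it can be week 1 (3), week 2 (3), week 3 (3). Listing each branch's schedules as (Review, Build, Scope) by week number:
Handover=week 1: (2,1,1) (3,1,1) (3,2,2) — 3.
Handover=week 2: (2,1,1) (3,1,1) (3,2,2) — 3.
Handover=week 3: (2,1,1) (3,1,1) (3,2,2) — 3.
Summing: 3 + 3 + 3 = 9.

9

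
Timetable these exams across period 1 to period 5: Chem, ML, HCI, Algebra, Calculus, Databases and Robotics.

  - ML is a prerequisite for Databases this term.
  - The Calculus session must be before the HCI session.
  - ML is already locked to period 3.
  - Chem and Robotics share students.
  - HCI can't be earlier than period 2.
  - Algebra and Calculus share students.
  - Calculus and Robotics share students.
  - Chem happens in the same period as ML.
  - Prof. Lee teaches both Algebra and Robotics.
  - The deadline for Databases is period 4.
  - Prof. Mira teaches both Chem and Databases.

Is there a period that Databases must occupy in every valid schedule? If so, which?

Precedence pushes Databases to at least period 4; Databases's own window allows nothing later than period 4.
So Databases is pinned to period 4.

period 4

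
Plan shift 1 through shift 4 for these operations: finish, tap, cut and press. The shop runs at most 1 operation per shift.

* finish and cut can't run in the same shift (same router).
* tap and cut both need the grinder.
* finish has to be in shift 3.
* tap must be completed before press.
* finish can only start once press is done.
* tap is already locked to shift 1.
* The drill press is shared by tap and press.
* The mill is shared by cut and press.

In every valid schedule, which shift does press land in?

shift 2

tap is fixed at shift 1 and must come before press, so press is at least shift 2.
finish is fixed at shift 3 and must come after press, so press is at most shift 2.
So press must be shift 2.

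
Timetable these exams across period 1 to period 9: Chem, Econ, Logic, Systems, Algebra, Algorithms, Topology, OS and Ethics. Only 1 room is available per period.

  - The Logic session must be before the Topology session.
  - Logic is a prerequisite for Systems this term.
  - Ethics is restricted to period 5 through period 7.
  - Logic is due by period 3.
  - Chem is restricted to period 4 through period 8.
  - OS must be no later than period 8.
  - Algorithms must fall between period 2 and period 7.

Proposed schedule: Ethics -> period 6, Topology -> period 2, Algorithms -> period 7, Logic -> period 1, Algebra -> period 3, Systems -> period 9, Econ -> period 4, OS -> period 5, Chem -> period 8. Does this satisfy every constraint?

Algorithms must fall between period 2 and period 7 — holds.
The Logic session must be before the Topology session — holds.
Logic is a prerequisite for Systems this term — holds.
Only 1 room is available per period — holds.
Ethics is restricted to period 5 through period 7 — holds.
Chem is restricted to period 4 through period 8 — holds.
Logic is due by period 3 — holds.
OS must be no later than period 8 — holds.

Valid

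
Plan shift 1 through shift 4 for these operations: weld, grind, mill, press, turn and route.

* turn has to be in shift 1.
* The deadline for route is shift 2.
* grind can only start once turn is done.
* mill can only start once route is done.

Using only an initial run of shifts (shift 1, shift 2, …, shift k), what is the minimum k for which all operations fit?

The precedence chain requires at least 2 distinct shifts.
2 works (last occupied shift: shift 2): for example press -> shift 1, grind -> shift 2, weld -> shift 1, turn -> shift 1, mill -> shift 2, route -> shift 1.

2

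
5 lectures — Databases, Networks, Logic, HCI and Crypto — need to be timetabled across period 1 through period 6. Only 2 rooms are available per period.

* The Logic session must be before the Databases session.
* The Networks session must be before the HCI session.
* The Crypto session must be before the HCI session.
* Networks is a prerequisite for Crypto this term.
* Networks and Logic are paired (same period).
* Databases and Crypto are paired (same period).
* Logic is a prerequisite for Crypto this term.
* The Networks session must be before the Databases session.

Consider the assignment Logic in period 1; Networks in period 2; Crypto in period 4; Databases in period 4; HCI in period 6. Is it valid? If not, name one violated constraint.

No. Networks and Logic are paired (same period) is not satisfied.

The Logic session must be before the Databases session — holds.
Networks and Logic are paired (same period) — violated.
Only 2 rooms are available per period — holds.
Databases and Crypto are paired (same period) — holds.
The Networks session must be before the Databases session — holds.
The Crypto session must be before the HCI session — holds.
Logic is a prerequisite for Crypto this term — holds.
The Networks session must be before the HCI session — holds.
Networks is a prerequisite for Crypto this term — holds.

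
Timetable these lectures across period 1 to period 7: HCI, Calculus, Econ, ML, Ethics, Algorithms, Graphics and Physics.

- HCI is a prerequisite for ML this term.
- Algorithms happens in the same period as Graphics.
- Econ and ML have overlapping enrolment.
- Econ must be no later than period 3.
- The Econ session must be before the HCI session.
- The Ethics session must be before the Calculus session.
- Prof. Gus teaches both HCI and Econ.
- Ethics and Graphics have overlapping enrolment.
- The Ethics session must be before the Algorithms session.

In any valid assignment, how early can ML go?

Precedence pushes ML to at least period 3.
ML at period 3 is achievable: Algorithms=period 2, Physics=period 1, Calculus=period 2, Graphics=period 2, Ethics=period 1, Econ=period 1, HCI=period 2, ML=period 3.

period 3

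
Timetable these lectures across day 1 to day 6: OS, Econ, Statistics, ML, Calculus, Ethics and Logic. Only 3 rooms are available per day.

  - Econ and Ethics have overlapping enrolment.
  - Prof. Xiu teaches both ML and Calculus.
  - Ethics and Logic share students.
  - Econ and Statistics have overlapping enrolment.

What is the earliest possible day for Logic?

day 1

Logic at day 1 is achievable: Calculus -> day 3, Logic -> day 1, OS -> day 1, Statistics -> day 2, Ethics -> day 2, Econ -> day 1, ML -> day 2.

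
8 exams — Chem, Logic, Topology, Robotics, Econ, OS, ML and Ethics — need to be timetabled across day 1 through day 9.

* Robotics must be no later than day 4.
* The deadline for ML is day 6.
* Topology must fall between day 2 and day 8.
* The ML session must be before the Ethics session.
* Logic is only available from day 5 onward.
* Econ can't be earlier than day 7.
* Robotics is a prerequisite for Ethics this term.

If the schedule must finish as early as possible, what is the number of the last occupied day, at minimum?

day 7

The precedence chain requires at least 2 distinct days.
Econ can't be placed before day 7, so the schedule must run through at least day 7.
7 works (last occupied day: day 7): for example Chem -> day 1; OS -> day 1; ML -> day 1; Ethics -> day 2; Logic -> day 5; Robotics -> day 1; Econ -> day 7; Topology -> day 2.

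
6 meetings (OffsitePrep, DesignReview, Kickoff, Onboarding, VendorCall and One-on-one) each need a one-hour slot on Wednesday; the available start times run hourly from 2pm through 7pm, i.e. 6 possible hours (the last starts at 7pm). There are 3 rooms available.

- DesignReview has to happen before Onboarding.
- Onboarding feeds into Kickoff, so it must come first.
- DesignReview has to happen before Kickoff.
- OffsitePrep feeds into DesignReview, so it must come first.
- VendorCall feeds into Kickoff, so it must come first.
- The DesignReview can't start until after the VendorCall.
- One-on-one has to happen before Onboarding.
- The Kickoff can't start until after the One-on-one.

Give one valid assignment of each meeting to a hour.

Onboarding -> 4pm, VendorCall -> 2pm, Kickoff -> 5pm, One-on-one -> 2pm, OffsitePrep -> 2pm, DesignReview -> 3pm

Checking: Onboarding(4pm) before Kickoff(5pm); DesignReview(3pm) before Kickoff(5pm); One-on-one(2pm) before Onboarding(4pm); One-on-one(2pm) before Kickoff(5pm); DesignReview(3pm) before Onboarding(4pm); VendorCall(2pm) before Kickoff(5pm); VendorCall(2pm) before DesignReview(3pm); OffsitePrep(2pm) before DesignReview(3pm); max 3 per hour (cap 3).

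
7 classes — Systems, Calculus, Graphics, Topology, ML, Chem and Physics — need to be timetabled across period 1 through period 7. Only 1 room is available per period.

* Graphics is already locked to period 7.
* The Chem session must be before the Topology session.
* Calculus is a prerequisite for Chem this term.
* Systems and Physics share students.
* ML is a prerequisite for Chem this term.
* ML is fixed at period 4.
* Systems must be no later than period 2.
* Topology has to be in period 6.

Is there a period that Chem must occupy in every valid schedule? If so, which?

ML is fixed at period 4 and must come before Chem, so Chem is at least period 5.
Topology is fixed at period 6 and must come after Chem, so Chem is at most period 5.
So Chem must be period 5.

period 5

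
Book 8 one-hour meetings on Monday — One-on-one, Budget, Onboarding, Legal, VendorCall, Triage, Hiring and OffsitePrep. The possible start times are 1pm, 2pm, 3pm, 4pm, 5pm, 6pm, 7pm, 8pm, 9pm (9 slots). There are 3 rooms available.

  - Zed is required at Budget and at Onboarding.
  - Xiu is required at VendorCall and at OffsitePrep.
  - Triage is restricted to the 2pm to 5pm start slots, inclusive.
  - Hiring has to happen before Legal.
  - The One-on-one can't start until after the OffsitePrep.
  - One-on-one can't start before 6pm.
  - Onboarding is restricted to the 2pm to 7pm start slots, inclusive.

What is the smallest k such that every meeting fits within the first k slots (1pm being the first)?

The precedence chain requires at least 2 distinct slots.
With at most 3 per slot and 8 meetings, at least 3 slots are needed.
One-on-one can't be placed before 6pm — that is slot 6 counting from 1pm — so the schedule must run through at least 6 slots.
6 works (last occupied slot: 6pm): for example Triage=2pm; Hiring=1pm; VendorCall=3pm; OffsitePrep=1pm; Legal=2pm; Onboarding=2pm; One-on-one=6pm; Budget=1pm.

6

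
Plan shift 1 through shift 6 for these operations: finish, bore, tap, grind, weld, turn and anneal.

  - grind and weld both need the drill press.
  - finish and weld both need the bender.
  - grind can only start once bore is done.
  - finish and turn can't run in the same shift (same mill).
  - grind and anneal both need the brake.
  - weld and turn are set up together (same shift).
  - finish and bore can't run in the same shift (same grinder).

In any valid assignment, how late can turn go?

turn at shift 6 is achievable: tap=shift 1; turn=shift 6; grind=shift 2; bore=shift 1; weld=shift 6; anneal=shift 1; finish=shift 2.

shift 6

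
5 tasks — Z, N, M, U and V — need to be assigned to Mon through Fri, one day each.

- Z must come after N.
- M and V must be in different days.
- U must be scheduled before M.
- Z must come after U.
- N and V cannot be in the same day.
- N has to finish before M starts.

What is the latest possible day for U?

Thu

Downstream work caps U at Thu.
U at Thu is achievable: M -> Fri, Z -> Fri, U -> Thu, N -> Mon, V -> Tue.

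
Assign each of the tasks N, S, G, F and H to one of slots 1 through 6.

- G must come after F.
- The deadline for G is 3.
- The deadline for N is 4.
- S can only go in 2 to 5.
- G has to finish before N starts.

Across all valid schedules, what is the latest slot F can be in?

2

Downstream work caps F at 2.
F at 2 is achievable: F in 2, H in 1, N in 4, S in 2, G in 3.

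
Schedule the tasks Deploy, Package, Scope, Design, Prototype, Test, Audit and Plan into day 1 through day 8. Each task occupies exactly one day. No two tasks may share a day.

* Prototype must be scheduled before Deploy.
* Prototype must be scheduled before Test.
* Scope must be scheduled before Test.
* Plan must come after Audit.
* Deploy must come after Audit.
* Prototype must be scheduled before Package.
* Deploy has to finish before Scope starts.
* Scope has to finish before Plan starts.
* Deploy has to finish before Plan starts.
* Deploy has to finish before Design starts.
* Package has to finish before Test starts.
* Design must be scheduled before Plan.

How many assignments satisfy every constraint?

47

Splitting on Deploy: it can be day 3 (32), day 4 (15). Listing each branch's schedules as (Package, Scope, Design, Prototype, Test, Audit, Plan) by day number:
Deploy=day 3: (4,5,6,1,7,2,8) (4,5,6,1,8,2,7) (4,5,6,2,7,1,8) (4,5,6,2,8,1,7) (4,5,7,1,6,2,8) (4,5,7,2,6,1,8) (4,6,5,1,7,2,8) (4,6,5,1,8,2,7) (4,6,5,2,7,1,8) (4,6,5,2,8,1,7) (5,4,6,1,7,2,8) (5,4,6,1,8,2,7) (5,4,6,2,7,1,8) (5,4,6,2,8,1,7) (5,4,7,1,6,2,8) (5,4,7,2,6,1,8) (5,6,4,1,7,2,8) (5,6,4,1,8,2,7) (5,6,4,2,7,1,8) (5,6,4,2,8,1,7) (6,4,5,1,7,2,8) (6,4,5,1,8,2,7) (6,4,5,2,7,1,8) (6,4,5,2,8,1,7) (6,5,4,1,7,2,8) (6,5,4,1,8,2,7) (6,5,4,2,7,1,8) (6,5,4,2,8,1,7) (7,4,5,1,8,2,6) (7,4,5,2,8,1,6) (7,5,4,1,8,2,6) (7,5,4,2,8,1,6) — 32.
Deploy=day 4: (2,5,6,1,7,3,8) (2,5,6,1,8,3,7) (2,5,7,1,6,3,8) (2,6,5,1,7,3,8) (2,6,5,1,8,3,7) (3,5,6,1,7,2,8) (3,5,6,1,8,2,7) (3,5,6,2,7,1,8) (3,5,6,2,8,1,7) (3,5,7,1,6,2,8) (3,5,7,2,6,1,8) (3,6,5,1,7,2,8) (3,6,5,1,8,2,7) (3,6,5,2,7,1,8) (3,6,5,2,8,1,7) — 15.
Summing: 32 + 15 = 47.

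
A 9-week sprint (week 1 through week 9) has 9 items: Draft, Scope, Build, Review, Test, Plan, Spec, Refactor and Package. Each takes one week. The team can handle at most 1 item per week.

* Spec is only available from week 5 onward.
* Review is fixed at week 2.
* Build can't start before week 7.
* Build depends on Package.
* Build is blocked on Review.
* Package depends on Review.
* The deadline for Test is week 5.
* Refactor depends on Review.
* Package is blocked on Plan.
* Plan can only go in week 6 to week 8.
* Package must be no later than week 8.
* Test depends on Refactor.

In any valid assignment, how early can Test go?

Precedence pushes Test to at least week 4; Test's own window allows nothing later than week 5.
Test at week 4 is achievable: Refactor=week 3, Draft=week 1, Plan=week 6, Build=week 8, Spec=week 5, Package=week 7, Test=week 4, Review=week 2, Scope=week 9.

week 4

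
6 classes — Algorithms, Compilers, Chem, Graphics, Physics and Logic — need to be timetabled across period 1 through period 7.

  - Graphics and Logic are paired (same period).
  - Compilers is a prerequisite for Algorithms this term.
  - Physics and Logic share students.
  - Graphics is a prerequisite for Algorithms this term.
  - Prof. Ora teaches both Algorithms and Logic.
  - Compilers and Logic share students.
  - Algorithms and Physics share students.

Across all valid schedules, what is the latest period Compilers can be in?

Downstream work caps Compilers at period 6.
Compilers at period 6 is achievable: Graphics -> period 1, Algorithms -> period 7, Chem -> period 1, Compilers -> period 6, Physics -> period 2, Logic -> period 1.

period 6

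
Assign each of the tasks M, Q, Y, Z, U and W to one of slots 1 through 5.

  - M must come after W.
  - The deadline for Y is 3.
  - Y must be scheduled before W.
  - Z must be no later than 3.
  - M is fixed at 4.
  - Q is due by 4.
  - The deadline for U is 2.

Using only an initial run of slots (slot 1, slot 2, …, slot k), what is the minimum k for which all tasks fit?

The precedence chain requires at least 3 distinct slots.
M can't be placed before 4, so the schedule must run through at least slot 4.
4 works (last occupied slot: 4): for example Q -> 1; Y -> 1; M -> 4; U -> 1; W -> 2; Z -> 1.

4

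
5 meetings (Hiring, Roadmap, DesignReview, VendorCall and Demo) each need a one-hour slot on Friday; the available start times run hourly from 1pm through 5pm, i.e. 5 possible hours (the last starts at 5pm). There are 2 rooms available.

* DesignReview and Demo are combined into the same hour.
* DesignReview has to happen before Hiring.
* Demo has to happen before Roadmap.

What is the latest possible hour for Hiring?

5pm

Precedence pushes Hiring to at least 2pm.
Hiring at 5pm is achievable: Hiring=5pm; VendorCall=2pm; DesignReview=1pm; Demo=1pm; Roadmap=2pm.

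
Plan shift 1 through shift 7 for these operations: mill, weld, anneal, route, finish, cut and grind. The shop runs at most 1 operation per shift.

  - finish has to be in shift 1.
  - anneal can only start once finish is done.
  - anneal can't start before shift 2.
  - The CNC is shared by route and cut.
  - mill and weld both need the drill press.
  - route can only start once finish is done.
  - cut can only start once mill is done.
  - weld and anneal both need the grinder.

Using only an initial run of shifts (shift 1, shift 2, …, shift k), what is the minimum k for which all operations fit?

7

The precedence chain requires at least 2 distinct shifts.
With at most 1 per shift and 7 operations, at least 7 shifts are needed.
7 works (last occupied shift: shift 7): for example cut in shift 5, mill in shift 3, weld in shift 6, anneal in shift 2, route in shift 4, finish in shift 1, grind in shift 7.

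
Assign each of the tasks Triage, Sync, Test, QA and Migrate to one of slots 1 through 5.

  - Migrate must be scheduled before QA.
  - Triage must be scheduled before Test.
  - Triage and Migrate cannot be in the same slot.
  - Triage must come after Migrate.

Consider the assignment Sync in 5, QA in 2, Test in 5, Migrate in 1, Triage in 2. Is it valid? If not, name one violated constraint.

Triage must be scheduled before Test — holds.
Migrate must be scheduled before QA — holds.
Triage must come after Migrate — holds.
Triage and Migrate cannot be in the same slot — holds.

Valid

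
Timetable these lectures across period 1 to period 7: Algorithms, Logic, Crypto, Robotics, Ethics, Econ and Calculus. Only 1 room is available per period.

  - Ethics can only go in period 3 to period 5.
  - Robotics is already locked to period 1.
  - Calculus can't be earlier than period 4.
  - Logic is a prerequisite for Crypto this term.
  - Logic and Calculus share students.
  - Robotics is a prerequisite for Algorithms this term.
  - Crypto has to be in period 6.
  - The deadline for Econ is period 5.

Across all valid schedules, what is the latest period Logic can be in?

Downstream work caps Logic at period 5.
Logic at period 5 is achievable: Ethics in period 3, Logic in period 5, Calculus in period 4, Algorithms in period 7, Robotics in period 1, Crypto in period 6, Econ in period 2.

period 5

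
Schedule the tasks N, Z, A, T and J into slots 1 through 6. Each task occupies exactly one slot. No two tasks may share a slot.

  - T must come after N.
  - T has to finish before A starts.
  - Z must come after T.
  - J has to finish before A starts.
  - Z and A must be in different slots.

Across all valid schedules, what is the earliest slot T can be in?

Precedence pushes T to at least 2; downstream work caps T at 5.
T at 2 is achievable: A=4; J=3; Z=5; T=2; N=1.

2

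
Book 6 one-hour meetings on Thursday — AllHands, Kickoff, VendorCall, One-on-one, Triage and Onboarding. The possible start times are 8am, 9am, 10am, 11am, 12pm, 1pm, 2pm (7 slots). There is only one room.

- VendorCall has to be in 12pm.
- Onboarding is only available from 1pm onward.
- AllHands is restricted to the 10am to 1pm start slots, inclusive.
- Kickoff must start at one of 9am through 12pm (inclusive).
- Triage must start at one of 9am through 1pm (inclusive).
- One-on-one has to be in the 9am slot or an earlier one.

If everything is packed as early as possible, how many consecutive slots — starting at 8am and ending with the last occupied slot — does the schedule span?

With at most 1 per slot and 6 meetings, at least 6 slots are needed.
Onboarding can't be placed before 1pm — that is slot 6 counting from 8am — so the schedule must run through at least 6 slots.
6 works (last occupied slot: 1pm): for example One-on-one=8am; Kickoff=9am; AllHands=10am; Onboarding=1pm; VendorCall=12pm; Triage=11am.

6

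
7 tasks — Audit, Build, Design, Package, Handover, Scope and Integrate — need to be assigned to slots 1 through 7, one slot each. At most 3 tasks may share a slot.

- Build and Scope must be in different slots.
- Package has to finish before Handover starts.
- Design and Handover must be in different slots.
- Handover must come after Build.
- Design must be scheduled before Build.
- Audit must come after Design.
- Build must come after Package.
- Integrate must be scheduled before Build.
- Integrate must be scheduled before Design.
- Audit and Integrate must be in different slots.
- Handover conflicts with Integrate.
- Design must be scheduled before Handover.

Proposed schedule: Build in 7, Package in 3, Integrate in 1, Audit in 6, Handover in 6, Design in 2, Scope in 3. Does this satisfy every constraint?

No — it violates: Handover must come after Build

Design must be scheduled before Handover — holds.
Integrate must be scheduled before Design — holds.
Handover conflicts with Integrate — holds.
Audit must come after Design — holds.
Audit and Integrate must be in different slots — holds.
At most 3 tasks may share a slot — holds.
Build and Scope must be in different slots — holds.
Design and Handover must be in different slots — holds.
Design must be scheduled before Build — holds.
Integrate must be scheduled before Build — holds.
Handover must come after Build — violated.
Build must come after Package — holds.
Package has to finish before Handover starts — holds.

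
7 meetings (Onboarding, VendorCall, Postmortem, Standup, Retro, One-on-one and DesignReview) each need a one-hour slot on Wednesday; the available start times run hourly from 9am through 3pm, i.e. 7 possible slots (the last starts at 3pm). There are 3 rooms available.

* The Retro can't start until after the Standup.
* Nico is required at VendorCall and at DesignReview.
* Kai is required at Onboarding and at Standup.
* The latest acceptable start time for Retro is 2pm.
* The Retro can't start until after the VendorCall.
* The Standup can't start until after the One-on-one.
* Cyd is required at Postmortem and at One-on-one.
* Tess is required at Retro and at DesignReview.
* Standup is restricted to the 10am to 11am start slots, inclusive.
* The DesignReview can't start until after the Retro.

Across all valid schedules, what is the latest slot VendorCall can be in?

1pm

Downstream work caps VendorCall at 1pm.
VendorCall at 1pm is achievable: Onboarding -> 9am, Retro -> 2pm, DesignReview -> 3pm, Postmortem -> 10am, Standup -> 10am, VendorCall -> 1pm, One-on-one -> 9am.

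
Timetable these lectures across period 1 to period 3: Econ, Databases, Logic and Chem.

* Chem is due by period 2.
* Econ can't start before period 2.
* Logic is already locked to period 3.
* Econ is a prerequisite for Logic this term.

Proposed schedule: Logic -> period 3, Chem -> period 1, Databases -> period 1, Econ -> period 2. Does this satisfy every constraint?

Yes, all constraints hold

Econ can't start before period 2 — holds.
Chem is due by period 2 — holds.
Logic is already locked to period 3 — holds.
Econ is a prerequisite for Logic this term — holds.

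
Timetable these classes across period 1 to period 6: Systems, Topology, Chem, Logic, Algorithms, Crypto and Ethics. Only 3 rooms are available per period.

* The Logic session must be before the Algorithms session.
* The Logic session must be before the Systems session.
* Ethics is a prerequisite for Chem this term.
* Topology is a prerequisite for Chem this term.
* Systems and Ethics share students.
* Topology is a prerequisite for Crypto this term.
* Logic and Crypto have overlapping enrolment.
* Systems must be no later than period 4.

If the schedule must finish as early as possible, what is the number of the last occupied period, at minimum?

The precedence chain requires at least 2 distinct periods.
With at most 3 per period and 7 classes, at least 3 periods are needed.
3 works (last occupied period: period 3): for example Systems=period 2; Crypto=period 3; Ethics=period 1; Logic=period 1; Chem=period 2; Topology=period 1; Algorithms=period 2.

period 3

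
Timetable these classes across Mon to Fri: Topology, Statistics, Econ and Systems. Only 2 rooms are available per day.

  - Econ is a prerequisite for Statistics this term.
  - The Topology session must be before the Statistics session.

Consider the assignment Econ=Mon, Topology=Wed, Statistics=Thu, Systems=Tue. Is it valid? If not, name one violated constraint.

Valid

The Topology session must be before the Statistics session — holds.
Econ is a prerequisite for Statistics this term — holds.
Only 2 rooms are available per day — holds.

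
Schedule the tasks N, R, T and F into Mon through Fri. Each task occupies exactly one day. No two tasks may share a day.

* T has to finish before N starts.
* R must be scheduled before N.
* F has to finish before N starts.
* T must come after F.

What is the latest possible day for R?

Downstream work caps R at Thu.
R at Thu is achievable: R in Thu; N in Fri; T in Tue; F in Mon.

Thu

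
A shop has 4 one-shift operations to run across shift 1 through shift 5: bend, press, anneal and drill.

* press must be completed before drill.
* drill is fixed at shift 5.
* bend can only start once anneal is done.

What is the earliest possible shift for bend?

Precedence pushes bend to at least shift 2.
bend at shift 2 is achievable: press in shift 1, anneal in shift 1, bend in shift 2, drill in shift 5.

shift 2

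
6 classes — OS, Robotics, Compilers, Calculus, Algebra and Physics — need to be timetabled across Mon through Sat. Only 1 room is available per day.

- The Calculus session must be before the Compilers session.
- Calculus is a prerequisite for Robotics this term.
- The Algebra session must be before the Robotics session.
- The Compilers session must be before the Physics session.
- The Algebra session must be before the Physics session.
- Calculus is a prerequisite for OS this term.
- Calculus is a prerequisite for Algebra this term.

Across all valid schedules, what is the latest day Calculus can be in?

Downstream work caps Calculus at Thu.
Calculus at Mon is achievable: Physics -> Fri, Compilers -> Thu, Robotics -> Wed, Algebra -> Tue, OS -> Sat, Calculus -> Mon.
Nothing later works — the capacity limit rule out every day after Mon.

Mon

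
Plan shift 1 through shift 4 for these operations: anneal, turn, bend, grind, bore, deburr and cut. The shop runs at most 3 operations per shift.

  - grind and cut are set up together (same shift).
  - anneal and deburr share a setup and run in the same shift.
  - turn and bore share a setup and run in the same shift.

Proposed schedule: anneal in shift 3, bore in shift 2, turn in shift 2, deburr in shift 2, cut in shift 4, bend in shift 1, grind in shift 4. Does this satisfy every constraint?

The shop runs at most 3 operations per shift — holds.
anneal and deburr share a setup and run in the same shift — violated.
grind and cut are set up together (same shift) — holds.
turn and bore share a setup and run in the same shift — holds.

No. anneal and deburr share a setup and run in the same shift is not satisfied.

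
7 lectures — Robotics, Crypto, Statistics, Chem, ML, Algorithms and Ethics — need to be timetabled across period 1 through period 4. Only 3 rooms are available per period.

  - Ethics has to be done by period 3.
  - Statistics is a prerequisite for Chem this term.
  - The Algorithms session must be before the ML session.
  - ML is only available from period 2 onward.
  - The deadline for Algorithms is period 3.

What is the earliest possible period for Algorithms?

period 1

Algorithms's own window allows nothing later than period 3.
Algorithms at period 1 is achievable: Statistics -> period 1, Ethics -> period 1, Algorithms -> period 1, Robotics -> period 2, Crypto -> period 3, Chem -> period 2, ML -> period 2.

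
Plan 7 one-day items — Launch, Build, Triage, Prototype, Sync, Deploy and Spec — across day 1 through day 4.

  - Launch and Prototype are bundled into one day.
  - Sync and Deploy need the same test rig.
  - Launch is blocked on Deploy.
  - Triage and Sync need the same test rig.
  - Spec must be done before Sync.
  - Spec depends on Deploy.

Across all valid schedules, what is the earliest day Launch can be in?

Precedence pushes Launch to at least day 2.
Launch at day 2 is achievable: Build in day 1; Sync in day 3; Deploy in day 1; Prototype in day 2; Triage in day 1; Launch in day 2; Spec in day 2.

day 2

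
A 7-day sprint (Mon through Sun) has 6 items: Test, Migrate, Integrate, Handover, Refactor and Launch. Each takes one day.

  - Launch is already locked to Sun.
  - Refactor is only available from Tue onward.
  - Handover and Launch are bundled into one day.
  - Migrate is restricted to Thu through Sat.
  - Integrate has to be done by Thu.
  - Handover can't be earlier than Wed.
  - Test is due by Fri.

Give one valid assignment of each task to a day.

Launch=Sun, Integrate=Mon, Migrate=Thu, Handover=Sun, Test=Mon, Refactor=Tue

Checking: Handover = Launch = Sun; Integrate=Mon in [Mon,Thu]; Handover=Sun in [Wed,Sun]; Launch=Sun in [Sun,Sun]; Test=Mon in [Mon,Fri]; Refactor=Tue in [Tue,Sun]; Migrate=Thu in [Thu,Sat].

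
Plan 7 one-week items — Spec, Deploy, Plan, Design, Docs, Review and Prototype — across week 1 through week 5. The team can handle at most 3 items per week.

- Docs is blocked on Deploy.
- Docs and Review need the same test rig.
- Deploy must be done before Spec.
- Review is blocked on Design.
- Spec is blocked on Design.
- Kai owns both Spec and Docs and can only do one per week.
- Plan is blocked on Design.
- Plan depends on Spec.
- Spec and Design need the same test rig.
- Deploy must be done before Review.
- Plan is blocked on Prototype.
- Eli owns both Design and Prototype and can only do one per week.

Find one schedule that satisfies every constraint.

Deploy -> week 1; Spec -> week 2; Docs -> week 3; Review -> week 2; Design -> week 1; Prototype -> week 2; Plan -> week 3

Checking: Deploy(week 1) before Spec(week 2); Prototype(week 2) before Plan(week 3); Deploy(week 1) before Review(week 2); Design(week 1) before Review(week 2); Design(week 1) before Plan(week 3); Spec(week 2) before Plan(week 3); Deploy(week 1) before Docs(week 3); Design(week 1) before Spec(week 2); Spec(week 2) != Docs(week 3); Spec(week 2) != Design(week 1); Design(week 1) != Prototype(week 2); Docs(week 3) != Review(week 2); max 3 per week (cap 3).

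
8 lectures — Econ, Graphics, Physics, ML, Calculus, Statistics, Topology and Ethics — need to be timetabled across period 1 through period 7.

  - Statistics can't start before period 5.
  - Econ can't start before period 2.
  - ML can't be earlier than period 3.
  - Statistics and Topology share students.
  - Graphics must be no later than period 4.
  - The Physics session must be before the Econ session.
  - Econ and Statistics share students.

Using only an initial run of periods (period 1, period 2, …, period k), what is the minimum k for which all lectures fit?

The precedence chain requires at least 2 distinct periods.
Statistics can't be placed before period 5, so the schedule must run through at least period 5.
5 works (last occupied period: period 5): for example Econ=period 2, Graphics=period 1, Statistics=period 5, ML=period 3, Physics=period 1, Ethics=period 1, Topology=period 1, Calculus=period 1.

5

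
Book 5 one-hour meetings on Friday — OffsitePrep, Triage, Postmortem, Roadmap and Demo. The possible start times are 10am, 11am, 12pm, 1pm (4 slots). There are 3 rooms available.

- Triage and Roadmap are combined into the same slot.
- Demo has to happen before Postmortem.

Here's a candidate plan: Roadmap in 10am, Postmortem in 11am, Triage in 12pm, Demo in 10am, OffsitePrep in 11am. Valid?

Triage and Roadmap are combined into the same slot — violated.
Demo has to happen before Postmortem — holds.
There are 3 rooms available — holds.

No — it violates: Triage and Roadmap are combined into the same slot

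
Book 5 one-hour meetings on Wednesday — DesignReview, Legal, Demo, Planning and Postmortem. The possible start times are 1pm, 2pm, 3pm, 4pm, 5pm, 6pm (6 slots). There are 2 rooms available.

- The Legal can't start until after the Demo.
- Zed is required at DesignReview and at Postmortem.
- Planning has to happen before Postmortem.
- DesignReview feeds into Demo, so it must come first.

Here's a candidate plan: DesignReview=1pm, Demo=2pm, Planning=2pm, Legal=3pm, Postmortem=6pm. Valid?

Yes

Planning has to happen before Postmortem — holds.
There are 2 rooms available — holds.
The Legal can't start until after the Demo — holds.
DesignReview feeds into Demo, so it must come first — holds.
Zed is required at DesignReview and at Postmortem — holds.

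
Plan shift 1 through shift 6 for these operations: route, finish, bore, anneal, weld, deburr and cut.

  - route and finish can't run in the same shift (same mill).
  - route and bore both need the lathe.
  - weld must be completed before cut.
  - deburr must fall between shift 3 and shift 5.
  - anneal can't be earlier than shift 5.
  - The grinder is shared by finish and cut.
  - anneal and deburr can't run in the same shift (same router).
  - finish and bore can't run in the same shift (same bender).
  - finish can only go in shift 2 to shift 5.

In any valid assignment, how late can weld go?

shift 5

Downstream work caps weld at shift 5.
weld at shift 5 is achievable: cut=shift 6, weld=shift 5, route=shift 1, deburr=shift 3, finish=shift 2, bore=shift 3, anneal=shift 5.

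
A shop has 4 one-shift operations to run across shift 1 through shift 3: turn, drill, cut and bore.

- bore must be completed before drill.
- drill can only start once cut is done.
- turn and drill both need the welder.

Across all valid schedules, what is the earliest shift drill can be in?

Precedence pushes drill to at least shift 2.
drill at shift 2 is achievable: bore -> shift 1; cut -> shift 1; drill -> shift 2; turn -> shift 1.

shift 2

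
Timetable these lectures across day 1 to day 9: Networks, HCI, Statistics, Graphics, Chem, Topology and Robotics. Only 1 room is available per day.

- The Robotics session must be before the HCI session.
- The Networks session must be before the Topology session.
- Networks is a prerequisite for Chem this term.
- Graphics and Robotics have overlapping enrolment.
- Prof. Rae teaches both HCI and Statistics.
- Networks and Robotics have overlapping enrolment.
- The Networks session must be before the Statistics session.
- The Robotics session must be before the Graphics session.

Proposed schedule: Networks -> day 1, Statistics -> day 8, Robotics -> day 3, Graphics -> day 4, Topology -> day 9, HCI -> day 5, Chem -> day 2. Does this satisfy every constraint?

Valid

The Robotics session must be before the Graphics session — holds.
The Robotics session must be before the HCI session — holds.
The Networks session must be before the Topology session — holds.
The Networks session must be before the Statistics session — holds.
Graphics and Robotics have overlapping enrolment — holds.
Networks and Robotics have overlapping enrolment — holds.
Networks is a prerequisite for Chem this term — holds.
Prof. Rae teaches both HCI and Statistics — holds.
Only 1 room is available per day — holds.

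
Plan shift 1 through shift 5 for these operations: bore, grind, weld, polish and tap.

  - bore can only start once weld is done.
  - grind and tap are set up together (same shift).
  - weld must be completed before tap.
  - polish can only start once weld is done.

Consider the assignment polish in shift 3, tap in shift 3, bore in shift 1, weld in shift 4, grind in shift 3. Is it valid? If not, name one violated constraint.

Invalid. bore can only start once weld is done.

polish can only start once weld is done — violated.
bore can only start once weld is done — violated.
weld must be completed before tap — violated.
grind and tap are set up together (same shift) — holds.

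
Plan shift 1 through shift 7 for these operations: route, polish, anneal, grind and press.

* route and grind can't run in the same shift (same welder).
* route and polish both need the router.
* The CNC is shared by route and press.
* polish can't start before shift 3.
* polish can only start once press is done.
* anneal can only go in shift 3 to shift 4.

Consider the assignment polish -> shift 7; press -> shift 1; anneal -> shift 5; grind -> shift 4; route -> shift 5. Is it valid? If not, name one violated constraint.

Invalid. anneal can only go in shift 3 to shift 4.

The CNC is shared by route and press — holds.
anneal can only go in shift 3 to shift 4 — violated.
route and polish both need the router — holds.
polish can only start once press is done — holds.
route and grind can't run in the same shift (same welder) — holds.
polish can't start before shift 3 — holds.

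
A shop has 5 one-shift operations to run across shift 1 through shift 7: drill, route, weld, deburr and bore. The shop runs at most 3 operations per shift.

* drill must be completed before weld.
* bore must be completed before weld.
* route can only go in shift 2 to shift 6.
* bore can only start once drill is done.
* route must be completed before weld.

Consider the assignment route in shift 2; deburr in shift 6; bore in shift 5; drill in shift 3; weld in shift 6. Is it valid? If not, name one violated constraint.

Valid

bore can only start once drill is done — holds.
route can only go in shift 2 to shift 6 — holds.
bore must be completed before weld — holds.
drill must be completed before weld — holds.
route must be completed before weld — holds.
The shop runs at most 3 operations per shift — holds.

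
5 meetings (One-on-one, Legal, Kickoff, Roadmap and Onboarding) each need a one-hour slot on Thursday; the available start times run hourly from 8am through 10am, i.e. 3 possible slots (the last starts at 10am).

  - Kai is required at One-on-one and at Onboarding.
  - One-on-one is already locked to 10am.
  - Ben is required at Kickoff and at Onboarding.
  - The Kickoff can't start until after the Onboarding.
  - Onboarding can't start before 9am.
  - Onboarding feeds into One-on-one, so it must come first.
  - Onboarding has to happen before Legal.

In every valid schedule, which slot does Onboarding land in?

9am

Onboarding's window is 9am–10am.
One-on-one is fixed at 10am, and Onboarding can't share a slot with One-on-one.
So Onboarding must be 9am.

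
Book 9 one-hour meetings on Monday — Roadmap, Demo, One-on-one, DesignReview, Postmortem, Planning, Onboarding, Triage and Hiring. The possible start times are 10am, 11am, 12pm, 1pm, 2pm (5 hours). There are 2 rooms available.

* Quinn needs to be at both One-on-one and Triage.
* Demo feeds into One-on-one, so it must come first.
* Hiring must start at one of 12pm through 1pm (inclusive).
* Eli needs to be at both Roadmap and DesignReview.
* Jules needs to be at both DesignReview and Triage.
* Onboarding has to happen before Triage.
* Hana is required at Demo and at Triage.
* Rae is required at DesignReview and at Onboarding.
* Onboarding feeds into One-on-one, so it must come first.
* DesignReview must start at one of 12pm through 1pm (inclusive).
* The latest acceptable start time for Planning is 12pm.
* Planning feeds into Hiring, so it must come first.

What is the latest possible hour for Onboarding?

12pm

Downstream work caps Onboarding at 1pm.
Onboarding at 12pm is achievable: Triage -> 2pm, Demo -> 10am, Onboarding -> 12pm, Planning -> 10am, One-on-one -> 1pm, Hiring -> 12pm, Roadmap -> 11am, Postmortem -> 11am, DesignReview -> 1pm.
Nothing later works — the conflict and capacity constraints rule out every hour after 12pm.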